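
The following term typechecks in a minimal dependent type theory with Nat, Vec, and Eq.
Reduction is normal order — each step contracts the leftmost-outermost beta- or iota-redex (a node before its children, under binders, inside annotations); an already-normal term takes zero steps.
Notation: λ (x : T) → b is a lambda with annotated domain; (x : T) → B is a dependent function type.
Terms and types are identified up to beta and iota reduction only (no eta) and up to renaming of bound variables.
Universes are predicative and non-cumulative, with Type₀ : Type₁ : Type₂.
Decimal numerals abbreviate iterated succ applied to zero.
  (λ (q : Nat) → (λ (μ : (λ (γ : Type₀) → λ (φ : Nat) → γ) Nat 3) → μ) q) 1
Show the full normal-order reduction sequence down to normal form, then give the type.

reduction (normal order):
  (λ (q : Nat) → (λ (μ : (λ (γ : Type₀) → λ (φ : Nat) → γ) Nat 3) → μ) q) 1
  ~> (λ (q : (λ (μ : Type₀) → λ (γ : Nat) → μ) Nat 3) → q) 1
  ~> 1
inferred type:
  Nat


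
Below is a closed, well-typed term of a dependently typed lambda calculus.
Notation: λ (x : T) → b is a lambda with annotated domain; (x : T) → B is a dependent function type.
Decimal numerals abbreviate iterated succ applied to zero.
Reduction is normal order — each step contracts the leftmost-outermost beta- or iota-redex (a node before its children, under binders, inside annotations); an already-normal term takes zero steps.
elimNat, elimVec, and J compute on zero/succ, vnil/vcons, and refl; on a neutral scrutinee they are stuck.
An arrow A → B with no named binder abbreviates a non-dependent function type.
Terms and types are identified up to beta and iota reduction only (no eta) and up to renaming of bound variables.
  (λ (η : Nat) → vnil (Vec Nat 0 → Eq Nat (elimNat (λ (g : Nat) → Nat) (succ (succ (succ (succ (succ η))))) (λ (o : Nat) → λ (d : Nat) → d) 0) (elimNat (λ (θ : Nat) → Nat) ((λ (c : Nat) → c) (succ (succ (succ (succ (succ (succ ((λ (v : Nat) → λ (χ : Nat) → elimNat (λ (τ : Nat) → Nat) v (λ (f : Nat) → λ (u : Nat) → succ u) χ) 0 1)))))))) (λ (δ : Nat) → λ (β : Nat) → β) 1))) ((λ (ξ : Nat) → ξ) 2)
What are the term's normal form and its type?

resulting normal form:
  vnil (Vec Nat 0 → Eq Nat 7 7)
inferred type:
  Vec (Vec Nat 0 → Eq Nat 7 7) 0
observation: the term reaches its normal form after 14 normal-order steps.


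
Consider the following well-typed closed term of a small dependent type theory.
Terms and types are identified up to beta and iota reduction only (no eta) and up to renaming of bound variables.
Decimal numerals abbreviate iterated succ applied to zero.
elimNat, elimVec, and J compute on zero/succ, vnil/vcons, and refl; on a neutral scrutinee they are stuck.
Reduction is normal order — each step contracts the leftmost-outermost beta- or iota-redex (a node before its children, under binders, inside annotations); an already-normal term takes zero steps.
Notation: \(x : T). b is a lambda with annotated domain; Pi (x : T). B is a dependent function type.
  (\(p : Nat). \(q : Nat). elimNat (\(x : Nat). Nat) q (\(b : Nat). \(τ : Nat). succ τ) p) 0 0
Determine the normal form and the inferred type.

normal form:
  0
inferred type:
  Nat
observation: 3 normal-order steps normalize the term, beginning with a beta-redex.


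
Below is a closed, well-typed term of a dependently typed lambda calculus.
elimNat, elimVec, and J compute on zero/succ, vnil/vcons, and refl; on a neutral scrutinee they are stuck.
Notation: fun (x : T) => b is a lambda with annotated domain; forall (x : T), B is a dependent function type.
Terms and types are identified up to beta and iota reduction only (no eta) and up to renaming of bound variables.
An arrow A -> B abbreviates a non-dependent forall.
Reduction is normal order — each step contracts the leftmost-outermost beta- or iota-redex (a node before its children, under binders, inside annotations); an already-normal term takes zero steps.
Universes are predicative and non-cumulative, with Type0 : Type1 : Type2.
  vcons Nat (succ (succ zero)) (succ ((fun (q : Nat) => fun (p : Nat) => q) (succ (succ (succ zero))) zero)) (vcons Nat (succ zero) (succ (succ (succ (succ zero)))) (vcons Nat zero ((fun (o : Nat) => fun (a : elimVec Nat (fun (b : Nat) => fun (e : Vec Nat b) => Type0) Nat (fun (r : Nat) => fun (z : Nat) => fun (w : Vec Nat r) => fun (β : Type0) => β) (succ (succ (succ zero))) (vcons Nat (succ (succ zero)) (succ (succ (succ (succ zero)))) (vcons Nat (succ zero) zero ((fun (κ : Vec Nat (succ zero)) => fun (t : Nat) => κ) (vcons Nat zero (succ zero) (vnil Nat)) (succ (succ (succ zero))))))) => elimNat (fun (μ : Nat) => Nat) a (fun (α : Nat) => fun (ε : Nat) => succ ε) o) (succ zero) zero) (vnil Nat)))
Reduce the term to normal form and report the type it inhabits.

normal form:
  vcons Nat (succ (succ zero)) (succ (succ (succ (succ zero)))) (vcons Nat (succ zero) (succ (succ (succ (succ zero)))) (vcons Nat zero (succ zero) (vnil Nat)))
inferred type:
  Vec Nat (succ (succ (succ zero)))
observation: 8 normal-order steps separate the term from its normal form.


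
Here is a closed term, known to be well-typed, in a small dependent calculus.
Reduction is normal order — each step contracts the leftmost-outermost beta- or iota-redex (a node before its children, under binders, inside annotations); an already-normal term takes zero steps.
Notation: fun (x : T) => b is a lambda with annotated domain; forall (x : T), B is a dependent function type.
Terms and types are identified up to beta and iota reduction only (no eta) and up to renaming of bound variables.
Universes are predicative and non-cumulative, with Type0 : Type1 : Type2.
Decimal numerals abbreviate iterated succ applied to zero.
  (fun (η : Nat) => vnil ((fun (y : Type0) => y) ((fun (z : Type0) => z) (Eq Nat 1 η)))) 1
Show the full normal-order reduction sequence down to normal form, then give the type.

reduction (normal order):
  (fun (η : Nat) => vnil ((fun (y : Type0) => y) ((fun (z : Type0) => z) (Eq Nat 1 η)))) 1
  ~> vnil ((fun (η : Type0) => η) ((fun (y : Type0) => y) (Eq Nat 1 1)))
  ~> vnil ((fun (η : Type0) => η) (Eq Nat 1 1))
  ~> vnil (Eq Nat 1 1)
the term's type:
  Vec (Eq Nat 1 1) 0


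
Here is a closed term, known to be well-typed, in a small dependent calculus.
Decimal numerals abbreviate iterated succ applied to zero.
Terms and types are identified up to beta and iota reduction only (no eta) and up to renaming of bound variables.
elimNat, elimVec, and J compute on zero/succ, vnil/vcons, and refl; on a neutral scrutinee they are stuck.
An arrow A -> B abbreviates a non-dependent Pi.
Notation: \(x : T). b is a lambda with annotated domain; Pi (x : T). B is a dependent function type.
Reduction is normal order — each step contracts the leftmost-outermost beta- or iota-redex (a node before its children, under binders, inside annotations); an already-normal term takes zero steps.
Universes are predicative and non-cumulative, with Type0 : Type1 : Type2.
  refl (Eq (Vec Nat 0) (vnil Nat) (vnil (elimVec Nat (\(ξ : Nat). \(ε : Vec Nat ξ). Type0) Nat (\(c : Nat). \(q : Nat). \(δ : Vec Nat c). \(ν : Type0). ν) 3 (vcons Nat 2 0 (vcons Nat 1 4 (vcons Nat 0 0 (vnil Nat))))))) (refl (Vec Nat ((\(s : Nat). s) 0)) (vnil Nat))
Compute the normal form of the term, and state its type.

normal form:
  refl (Eq (Vec Nat 0) (vnil Nat) (vnil Nat)) (refl (Vec Nat 0) (vnil Nat))
type:
  Eq (Eq (Vec Nat 0) (vnil Nat) (vnil Nat)) (refl (Vec Nat 0) (vnil Nat)) (refl (Vec Nat 0) (vnil Nat))
observation: contracting an elimVec iota-redex first, the term normalizes in 17 steps.


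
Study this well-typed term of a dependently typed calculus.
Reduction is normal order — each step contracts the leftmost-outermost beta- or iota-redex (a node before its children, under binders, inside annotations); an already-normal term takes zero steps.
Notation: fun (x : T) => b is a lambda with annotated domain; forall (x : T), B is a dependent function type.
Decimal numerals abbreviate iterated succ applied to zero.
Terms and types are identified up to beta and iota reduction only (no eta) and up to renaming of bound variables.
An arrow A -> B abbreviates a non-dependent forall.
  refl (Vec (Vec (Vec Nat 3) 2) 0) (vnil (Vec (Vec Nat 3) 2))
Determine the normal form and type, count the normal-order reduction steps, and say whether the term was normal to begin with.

normal form:
  refl (Vec (Vec (Vec Nat 3) 2) 0) (vnil (Vec (Vec Nat 3) 2))
the term's type:
  Eq (Vec (Vec (Vec Nat 3) 2) 0) (vnil (Vec (Vec Nat 3) 2)) (vnil (Vec (Vec Nat 3) 2))
normal-order step count: 0
already normal: yes


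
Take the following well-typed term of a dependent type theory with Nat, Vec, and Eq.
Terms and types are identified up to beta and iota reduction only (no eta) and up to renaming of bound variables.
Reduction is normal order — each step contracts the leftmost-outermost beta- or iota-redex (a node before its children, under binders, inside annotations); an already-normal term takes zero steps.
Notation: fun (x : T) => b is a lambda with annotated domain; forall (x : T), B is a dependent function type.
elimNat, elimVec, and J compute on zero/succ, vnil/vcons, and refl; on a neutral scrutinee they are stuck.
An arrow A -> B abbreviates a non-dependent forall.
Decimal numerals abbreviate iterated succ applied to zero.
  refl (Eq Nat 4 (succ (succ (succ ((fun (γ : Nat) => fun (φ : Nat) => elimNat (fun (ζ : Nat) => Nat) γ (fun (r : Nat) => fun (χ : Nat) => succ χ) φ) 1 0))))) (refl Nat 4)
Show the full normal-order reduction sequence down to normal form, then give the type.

normal-order reduction sequence:
  refl (Eq Nat 4 (succ (succ (succ ((fun (γ : Nat) => fun (φ : Nat) => elimNat (fun (ζ : Nat) => Nat) γ (fun (r : Nat) => fun (χ : Nat) => succ χ) φ) 1 0))))) (refl Nat 4)
  ~> refl (Eq Nat 4 (succ (succ (succ ((fun (γ : Nat) => elimNat (fun (φ : Nat) => Nat) 1 (fun (ζ : Nat) => fun (r : Nat) => succ r) γ) 0))))) (refl Nat 4)
  ~> refl (Eq Nat 4 (succ (succ (succ (elimNat (fun (γ : Nat) => Nat) 1 (fun (φ : Nat) => fun (ζ : Nat) => succ ζ) 0))))) (refl Nat 4)
  ~> refl (Eq Nat 4 4) (refl Nat 4)
inferred type:
  Eq (Eq Nat 4 4) (refl Nat 4) (refl Nat 4)


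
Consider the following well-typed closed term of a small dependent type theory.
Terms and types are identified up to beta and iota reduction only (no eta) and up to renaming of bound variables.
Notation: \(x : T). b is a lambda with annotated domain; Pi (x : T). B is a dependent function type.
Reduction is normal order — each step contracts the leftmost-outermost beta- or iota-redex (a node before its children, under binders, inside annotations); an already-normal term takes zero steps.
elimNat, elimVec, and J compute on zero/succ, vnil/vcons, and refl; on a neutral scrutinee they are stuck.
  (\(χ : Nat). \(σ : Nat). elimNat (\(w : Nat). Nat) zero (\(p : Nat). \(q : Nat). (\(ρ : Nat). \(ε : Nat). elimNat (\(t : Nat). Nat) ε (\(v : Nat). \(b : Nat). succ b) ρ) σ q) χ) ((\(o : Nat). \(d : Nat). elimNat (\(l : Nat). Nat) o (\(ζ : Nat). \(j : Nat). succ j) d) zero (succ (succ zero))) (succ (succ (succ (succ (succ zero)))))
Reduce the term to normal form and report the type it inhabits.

normal form:
  succ (succ (succ (succ (succ (succ (succ (succ (succ (succ zero)))))))))
the term's type:
  Nat
observation: normalization takes exactly 36 steps under the normal-order strategy.


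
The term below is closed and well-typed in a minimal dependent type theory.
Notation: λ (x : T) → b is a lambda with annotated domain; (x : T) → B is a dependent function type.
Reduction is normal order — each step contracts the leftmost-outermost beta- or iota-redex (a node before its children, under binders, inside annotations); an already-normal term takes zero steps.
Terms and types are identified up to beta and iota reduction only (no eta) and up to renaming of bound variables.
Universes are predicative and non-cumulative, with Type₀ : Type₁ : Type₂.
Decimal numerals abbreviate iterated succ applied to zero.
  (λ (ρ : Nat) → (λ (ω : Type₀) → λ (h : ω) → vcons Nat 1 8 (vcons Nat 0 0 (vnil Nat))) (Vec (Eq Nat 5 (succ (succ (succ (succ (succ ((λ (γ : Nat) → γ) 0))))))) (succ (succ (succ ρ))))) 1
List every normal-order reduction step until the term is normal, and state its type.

normal-order reduction:
  (λ (ρ : Nat) → (λ (ω : Type₀) → λ (h : ω) → vcons Nat 1 8 (vcons Nat 0 0 (vnil Nat))) (Vec (Eq Nat 5 (succ (succ (succ (succ (succ ((λ (γ : Nat) → γ) 0))))))) (succ (succ (succ ρ))))) 1
  ~> (λ (ρ : Type₀) → λ (ω : ρ) → vcons Nat 1 8 (vcons Nat 0 0 (vnil Nat))) (Vec (Eq Nat 5 (succ (succ (succ (succ (succ ((λ (h : Nat) → h) 0))))))) 4)
  ~> λ (ρ : Vec (Eq Nat 5 (succ (succ (succ (succ (succ ((λ (ω : Nat) → ω) 0))))))) 4) → vcons Nat 1 8 (vcons Nat 0 0 (vnil Nat))
  ~> λ (ρ : Vec (Eq Nat 5 5) 4) → vcons Nat 1 8 (vcons Nat 0 0 (vnil Nat))
type:
  (ρ : Vec (Eq Nat 5 5) 4) → Vec Nat 2


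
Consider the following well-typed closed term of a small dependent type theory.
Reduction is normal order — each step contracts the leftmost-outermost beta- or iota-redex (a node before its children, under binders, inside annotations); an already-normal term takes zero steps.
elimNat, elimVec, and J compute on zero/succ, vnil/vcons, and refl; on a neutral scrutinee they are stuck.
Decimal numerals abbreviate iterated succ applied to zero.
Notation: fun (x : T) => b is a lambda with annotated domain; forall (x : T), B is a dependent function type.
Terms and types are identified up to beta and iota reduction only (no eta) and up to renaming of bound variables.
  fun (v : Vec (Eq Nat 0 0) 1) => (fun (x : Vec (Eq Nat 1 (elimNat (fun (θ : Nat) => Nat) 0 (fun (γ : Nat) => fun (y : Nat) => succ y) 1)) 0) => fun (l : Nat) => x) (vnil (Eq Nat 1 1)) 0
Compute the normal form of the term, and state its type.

normal form:
  fun (v : Vec (Eq Nat 0 0) 1) => vnil (Eq Nat 1 1)
the term's type:
  forall (v : Vec (Eq Nat 0 0) 1), Vec (Eq Nat 1 1) 0


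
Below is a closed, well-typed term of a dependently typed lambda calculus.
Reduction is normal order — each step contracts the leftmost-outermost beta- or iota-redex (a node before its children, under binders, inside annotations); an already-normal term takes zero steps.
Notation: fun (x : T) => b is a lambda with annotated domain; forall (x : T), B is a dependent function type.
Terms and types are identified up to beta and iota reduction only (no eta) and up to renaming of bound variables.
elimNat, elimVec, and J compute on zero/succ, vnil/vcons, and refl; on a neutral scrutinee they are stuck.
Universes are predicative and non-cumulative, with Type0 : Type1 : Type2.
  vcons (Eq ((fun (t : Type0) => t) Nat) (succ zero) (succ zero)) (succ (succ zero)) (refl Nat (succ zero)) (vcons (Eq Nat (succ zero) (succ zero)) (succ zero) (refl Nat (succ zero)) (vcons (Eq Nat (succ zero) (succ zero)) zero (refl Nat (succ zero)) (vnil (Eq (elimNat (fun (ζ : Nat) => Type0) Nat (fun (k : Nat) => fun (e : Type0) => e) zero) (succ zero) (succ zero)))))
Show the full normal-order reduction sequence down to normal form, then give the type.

reduction (normal order):
  vcons (Eq ((fun (t : Type0) => t) Nat) (succ zero) (succ zero)) (succ (succ zero)) (refl Nat (succ zero)) (vcons (Eq Nat (succ zero) (succ zero)) (succ zero) (refl Nat (succ zero)) (vcons (Eq Nat (succ zero) (succ zero)) zero (refl Nat (succ zero)) (vnil (Eq (elimNat (fun (ζ : Nat) => Type0) Nat (fun (k : Nat) => fun (e : Type0) => e) zero) (succ zero) (succ zero)))))
  ~> vcons (Eq Nat (succ zero) (succ zero)) (succ (succ zero)) (refl Nat (succ zero)) (vcons (Eq Nat (succ zero) (succ zero)) (succ zero) (refl Nat (succ zero)) (vcons (Eq Nat (succ zero) (succ zero)) zero (refl Nat (succ zero)) (vnil (Eq (elimNat (fun (t : Nat) => Type0) Nat (fun (ζ : Nat) => fun (k : Type0) => k) zero) (succ zero) (succ zero)))))
  ~> vcons (Eq Nat (succ zero) (succ zero)) (succ (succ zero)) (refl Nat (succ zero)) (vcons (Eq Nat (succ zero) (succ zero)) (succ zero) (refl Nat (succ zero)) (vcons (Eq Nat (succ zero) (succ zero)) zero (refl Nat (succ zero)) (vnil (Eq Nat (succ zero) (succ zero)))))
type:
  Vec (Eq Nat (succ zero) (succ zero)) (succ (succ (succ zero)))


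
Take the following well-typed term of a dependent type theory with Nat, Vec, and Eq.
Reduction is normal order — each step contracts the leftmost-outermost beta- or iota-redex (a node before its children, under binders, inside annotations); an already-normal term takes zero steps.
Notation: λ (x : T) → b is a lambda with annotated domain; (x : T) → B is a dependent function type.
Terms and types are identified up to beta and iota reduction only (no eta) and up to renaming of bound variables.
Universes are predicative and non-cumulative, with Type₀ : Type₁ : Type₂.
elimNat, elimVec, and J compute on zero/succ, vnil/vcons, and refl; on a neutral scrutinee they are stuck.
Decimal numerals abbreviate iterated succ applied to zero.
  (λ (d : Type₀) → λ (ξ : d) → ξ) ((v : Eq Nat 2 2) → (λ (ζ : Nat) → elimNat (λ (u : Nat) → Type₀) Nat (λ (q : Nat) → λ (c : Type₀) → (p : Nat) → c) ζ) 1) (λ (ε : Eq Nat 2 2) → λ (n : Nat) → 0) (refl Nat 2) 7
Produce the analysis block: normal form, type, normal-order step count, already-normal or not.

reduced normal form:
  0
inferred type:
  Nat
reduction steps (normal order): 4
started in normal form: no
first contracted redex: a beta-redex


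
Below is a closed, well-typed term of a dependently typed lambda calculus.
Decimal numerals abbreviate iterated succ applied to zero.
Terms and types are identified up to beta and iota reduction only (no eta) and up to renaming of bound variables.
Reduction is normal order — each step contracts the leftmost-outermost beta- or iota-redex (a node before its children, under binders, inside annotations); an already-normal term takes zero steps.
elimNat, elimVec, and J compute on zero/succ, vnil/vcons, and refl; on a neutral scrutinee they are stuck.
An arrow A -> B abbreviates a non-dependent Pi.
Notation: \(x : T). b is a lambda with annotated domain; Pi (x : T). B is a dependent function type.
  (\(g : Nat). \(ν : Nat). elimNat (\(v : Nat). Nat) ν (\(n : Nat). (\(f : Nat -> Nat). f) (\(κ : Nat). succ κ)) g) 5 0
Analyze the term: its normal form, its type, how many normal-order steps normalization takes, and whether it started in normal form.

resulting normal form:
  5
inferred type:
  Nat
steps to reach normal form (normal order): 23
already normal: no
first redex: a beta-redex


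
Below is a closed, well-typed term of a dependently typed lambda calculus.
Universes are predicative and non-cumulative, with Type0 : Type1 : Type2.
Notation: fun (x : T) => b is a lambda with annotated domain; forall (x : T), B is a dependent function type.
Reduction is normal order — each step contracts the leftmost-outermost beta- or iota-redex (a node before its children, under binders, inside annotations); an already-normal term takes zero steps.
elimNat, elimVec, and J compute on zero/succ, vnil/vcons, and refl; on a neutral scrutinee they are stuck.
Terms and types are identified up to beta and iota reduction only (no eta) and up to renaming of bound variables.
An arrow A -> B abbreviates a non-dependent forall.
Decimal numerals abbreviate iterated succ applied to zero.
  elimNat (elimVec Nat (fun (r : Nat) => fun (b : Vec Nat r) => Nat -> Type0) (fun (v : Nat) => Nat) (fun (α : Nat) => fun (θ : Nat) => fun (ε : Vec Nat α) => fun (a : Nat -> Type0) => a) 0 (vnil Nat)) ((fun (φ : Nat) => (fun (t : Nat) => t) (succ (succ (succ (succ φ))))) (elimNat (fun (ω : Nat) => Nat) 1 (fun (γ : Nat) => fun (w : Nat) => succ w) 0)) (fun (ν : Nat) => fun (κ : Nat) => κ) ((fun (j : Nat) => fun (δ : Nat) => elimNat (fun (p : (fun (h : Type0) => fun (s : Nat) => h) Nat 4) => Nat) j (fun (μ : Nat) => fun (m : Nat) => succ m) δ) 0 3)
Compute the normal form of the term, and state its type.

reduced normal form:
  5
inferred type:
  Nat


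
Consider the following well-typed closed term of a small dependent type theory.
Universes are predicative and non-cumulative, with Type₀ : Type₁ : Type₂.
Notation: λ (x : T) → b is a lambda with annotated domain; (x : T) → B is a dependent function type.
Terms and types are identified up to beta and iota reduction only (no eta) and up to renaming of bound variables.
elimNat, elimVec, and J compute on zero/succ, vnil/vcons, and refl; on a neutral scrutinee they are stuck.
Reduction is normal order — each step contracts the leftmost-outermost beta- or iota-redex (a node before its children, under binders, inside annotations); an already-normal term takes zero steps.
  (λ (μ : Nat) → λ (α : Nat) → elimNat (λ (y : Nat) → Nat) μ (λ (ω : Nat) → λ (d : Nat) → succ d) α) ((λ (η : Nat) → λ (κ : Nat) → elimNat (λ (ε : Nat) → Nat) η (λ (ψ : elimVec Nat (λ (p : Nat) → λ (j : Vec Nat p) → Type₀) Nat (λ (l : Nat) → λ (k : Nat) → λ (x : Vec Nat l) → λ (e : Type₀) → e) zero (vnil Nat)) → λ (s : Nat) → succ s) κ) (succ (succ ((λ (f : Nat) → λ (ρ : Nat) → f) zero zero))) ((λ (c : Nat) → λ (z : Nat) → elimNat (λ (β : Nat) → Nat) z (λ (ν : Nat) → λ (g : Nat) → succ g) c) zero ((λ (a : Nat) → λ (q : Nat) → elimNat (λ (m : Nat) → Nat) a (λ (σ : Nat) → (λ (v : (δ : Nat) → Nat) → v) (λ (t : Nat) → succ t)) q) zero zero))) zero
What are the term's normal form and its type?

reduced normal form:
  succ (succ zero)
inferred type:
  Nat
observation: 15 normal-order steps separate the term from its normal form.


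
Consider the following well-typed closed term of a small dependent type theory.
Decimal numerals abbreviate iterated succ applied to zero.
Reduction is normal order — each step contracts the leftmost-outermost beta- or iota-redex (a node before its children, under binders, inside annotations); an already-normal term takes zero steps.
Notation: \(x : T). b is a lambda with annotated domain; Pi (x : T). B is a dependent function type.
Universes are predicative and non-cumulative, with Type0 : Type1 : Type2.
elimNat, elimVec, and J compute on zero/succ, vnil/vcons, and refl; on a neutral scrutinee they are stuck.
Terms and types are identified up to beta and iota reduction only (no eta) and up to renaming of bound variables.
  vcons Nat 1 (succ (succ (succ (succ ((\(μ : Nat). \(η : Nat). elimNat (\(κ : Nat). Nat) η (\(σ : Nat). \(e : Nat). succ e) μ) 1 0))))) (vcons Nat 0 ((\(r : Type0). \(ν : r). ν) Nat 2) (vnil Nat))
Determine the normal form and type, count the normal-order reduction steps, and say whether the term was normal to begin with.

resulting normal form:
  vcons Nat 1 5 (vcons Nat 0 2 (vnil Nat))
type:
  Vec Nat 2
reduction steps (normal order): 8
already normal: no
first contracted redex: a beta-redex


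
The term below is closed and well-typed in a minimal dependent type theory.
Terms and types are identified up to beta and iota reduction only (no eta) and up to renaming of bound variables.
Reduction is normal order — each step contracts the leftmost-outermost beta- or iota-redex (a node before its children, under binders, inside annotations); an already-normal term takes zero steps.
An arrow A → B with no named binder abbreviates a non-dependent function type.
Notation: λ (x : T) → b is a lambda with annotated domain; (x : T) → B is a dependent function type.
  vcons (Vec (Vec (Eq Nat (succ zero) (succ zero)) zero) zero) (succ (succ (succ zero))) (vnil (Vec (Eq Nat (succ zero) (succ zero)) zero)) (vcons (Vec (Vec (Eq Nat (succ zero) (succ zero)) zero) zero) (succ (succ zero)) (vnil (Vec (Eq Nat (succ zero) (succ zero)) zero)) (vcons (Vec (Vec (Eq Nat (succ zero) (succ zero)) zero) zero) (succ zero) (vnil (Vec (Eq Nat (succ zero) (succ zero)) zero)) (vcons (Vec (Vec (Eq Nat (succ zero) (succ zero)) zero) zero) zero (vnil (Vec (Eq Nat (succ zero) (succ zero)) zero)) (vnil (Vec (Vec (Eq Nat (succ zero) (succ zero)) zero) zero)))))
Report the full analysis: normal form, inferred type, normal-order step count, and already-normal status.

normal form:
  vcons (Vec (Vec (Eq Nat (succ zero) (succ zero)) zero) zero) (succ (succ (succ zero))) (vnil (Vec (Eq Nat (succ zero) (succ zero)) zero)) (vcons (Vec (Vec (Eq Nat (succ zero) (succ zero)) zero) zero) (succ (succ zero)) (vnil (Vec (Eq Nat (succ zero) (succ zero)) zero)) (vcons (Vec (Vec (Eq Nat (succ zero) (succ zero)) zero) zero) (succ zero) (vnil (Vec (Eq Nat (succ zero) (succ zero)) zero)) (vcons (Vec (Vec (Eq Nat (succ zero) (succ zero)) zero) zero) zero (vnil (Vec (Eq Nat (succ zero) (succ zero)) zero)) (vnil (Vec (Vec (Eq Nat (succ zero) (succ zero)) zero) zero)))))
inferred type:
  Vec (Vec (Vec (Eq Nat (succ zero) (succ zero)) zero) zero) (succ (succ (succ (succ zero))))
normal-order step count: 0
started in normal form: yes


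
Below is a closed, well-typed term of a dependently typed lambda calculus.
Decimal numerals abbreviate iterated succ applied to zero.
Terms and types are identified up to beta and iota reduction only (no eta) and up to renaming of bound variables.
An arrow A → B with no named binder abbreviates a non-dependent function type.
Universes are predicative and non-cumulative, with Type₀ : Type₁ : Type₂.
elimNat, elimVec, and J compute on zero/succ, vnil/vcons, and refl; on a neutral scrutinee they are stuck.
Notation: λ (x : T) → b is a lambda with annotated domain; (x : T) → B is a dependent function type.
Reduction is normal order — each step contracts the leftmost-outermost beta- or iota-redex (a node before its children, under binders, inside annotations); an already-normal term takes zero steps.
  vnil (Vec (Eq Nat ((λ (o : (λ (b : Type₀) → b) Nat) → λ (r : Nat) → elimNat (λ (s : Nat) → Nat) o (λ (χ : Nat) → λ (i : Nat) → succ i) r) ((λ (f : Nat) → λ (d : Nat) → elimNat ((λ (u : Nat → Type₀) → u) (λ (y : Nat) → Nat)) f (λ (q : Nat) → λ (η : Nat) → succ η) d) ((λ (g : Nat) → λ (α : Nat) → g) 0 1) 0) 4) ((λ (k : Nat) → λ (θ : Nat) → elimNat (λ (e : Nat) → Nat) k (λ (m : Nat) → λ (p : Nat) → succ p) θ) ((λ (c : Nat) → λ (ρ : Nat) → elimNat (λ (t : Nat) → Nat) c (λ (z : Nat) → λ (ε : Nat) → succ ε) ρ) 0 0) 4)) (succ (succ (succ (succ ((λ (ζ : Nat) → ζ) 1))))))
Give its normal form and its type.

reduced normal form:
  vnil (Vec (Eq Nat 4 4) 5)
type:
  Vec (Vec (Eq Nat 4 4) 5) 0
observation: the first redex contracted is a beta-redex; the normal form is reached in 39 normal-order steps.


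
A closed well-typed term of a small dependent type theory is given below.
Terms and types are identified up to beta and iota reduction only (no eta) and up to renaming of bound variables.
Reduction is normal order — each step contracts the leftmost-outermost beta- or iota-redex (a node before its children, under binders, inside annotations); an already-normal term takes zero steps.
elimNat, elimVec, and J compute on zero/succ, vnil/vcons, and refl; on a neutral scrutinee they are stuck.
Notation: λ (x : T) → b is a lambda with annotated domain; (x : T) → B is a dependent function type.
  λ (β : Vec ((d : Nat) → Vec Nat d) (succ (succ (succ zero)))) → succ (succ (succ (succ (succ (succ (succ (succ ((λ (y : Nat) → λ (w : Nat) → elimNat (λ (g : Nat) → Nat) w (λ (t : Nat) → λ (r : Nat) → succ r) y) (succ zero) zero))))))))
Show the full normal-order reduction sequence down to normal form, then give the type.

normal-order reduction:
  λ (β : Vec ((d : Nat) → Vec Nat d) (succ (succ (succ zero)))) → succ (succ (succ (succ (succ (succ (succ (succ ((λ (y : Nat) → λ (w : Nat) → elimNat (λ (g : Nat) → Nat) w (λ (t : Nat) → λ (r : Nat) → succ r) y) (succ zero) zero))))))))
  ~> λ (β : Vec ((d : Nat) → Vec Nat d) (succ (succ (succ zero)))) → succ (succ (succ (succ (succ (succ (succ (succ ((λ (y : Nat) → elimNat (λ (w : Nat) → Nat) y (λ (g : Nat) → λ (t : Nat) → succ t) (succ zero)) zero))))))))
  ~> λ (β : Vec ((d : Nat) → Vec Nat d) (succ (succ (succ zero)))) → succ (succ (succ (succ (succ (succ (succ (succ (elimNat (λ (y : Nat) → Nat) zero (λ (w : Nat) → λ (g : Nat) → succ g) (succ zero)))))))))
  ~> λ (β : Vec ((d : Nat) → Vec Nat d) (succ (succ (succ zero)))) → succ (succ (succ (succ (succ (succ (succ (succ ((λ (y : Nat) → λ (w : Nat) → succ w) zero (elimNat (λ (g : Nat) → Nat) zero (λ (t : Nat) → λ (r : Nat) → succ r) zero)))))))))
  ~> λ (β : Vec ((d : Nat) → Vec Nat d) (succ (succ (succ zero)))) → succ (succ (succ (succ (succ (succ (succ (succ ((λ (y : Nat) → succ y) (elimNat (λ (w : Nat) → Nat) zero (λ (g : Nat) → λ (t : Nat) → succ t) zero)))))))))
  ~> λ (β : Vec ((d : Nat) → Vec Nat d) (succ (succ (succ zero)))) → succ (succ (succ (succ (succ (succ (succ (succ (succ (elimNat (λ (y : Nat) → Nat) zero (λ (w : Nat) → λ (g : Nat) → succ g) zero)))))))))
  ~> λ (β : Vec ((d : Nat) → Vec Nat d) (succ (succ (succ zero)))) → succ (succ (succ (succ (succ (succ (succ (succ (succ zero))))))))
the term's type:
  (β : Vec ((d : Nat) → Vec Nat d) (succ (succ (succ zero)))) → Nat


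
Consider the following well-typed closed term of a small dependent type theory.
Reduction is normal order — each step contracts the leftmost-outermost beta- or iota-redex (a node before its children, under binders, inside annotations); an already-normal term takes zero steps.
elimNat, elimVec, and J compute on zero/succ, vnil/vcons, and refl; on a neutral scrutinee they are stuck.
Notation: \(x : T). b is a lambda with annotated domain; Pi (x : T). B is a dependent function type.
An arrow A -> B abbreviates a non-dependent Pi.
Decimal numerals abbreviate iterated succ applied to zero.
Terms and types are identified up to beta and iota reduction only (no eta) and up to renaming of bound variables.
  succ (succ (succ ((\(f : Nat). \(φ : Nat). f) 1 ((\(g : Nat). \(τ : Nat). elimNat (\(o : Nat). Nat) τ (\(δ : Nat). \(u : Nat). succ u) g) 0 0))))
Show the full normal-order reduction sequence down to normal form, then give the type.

reduction (normal order):
  succ (succ (succ ((\(f : Nat). \(φ : Nat). f) 1 ((\(g : Nat). \(τ : Nat). elimNat (\(o : Nat). Nat) τ (\(δ : Nat). \(u : Nat). succ u) g) 0 0))))
  ~> succ (succ (succ ((\(f : Nat). 1) ((\(φ : Nat). \(g : Nat). elimNat (\(τ : Nat). Nat) g (\(o : Nat). \(δ : Nat). succ δ) φ) 0 0))))
  ~> 4
type:
  Nat


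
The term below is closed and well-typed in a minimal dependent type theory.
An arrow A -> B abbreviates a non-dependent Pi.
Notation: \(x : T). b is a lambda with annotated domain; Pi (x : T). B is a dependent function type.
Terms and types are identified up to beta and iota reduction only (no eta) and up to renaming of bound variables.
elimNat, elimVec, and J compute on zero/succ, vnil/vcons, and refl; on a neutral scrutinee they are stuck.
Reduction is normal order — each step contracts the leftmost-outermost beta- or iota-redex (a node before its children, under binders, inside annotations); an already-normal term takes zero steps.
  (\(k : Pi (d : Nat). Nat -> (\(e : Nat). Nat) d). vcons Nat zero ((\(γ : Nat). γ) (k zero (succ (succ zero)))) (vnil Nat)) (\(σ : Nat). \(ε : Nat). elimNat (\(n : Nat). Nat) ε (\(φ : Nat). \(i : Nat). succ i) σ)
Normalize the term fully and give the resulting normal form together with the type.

normal form:
  vcons Nat zero (succ (succ zero)) (vnil Nat)
the term's type:
  Vec Nat (succ zero)
observation: the first redex contracted is a beta-redex; the normal form is reached in 5 normal-order steps.


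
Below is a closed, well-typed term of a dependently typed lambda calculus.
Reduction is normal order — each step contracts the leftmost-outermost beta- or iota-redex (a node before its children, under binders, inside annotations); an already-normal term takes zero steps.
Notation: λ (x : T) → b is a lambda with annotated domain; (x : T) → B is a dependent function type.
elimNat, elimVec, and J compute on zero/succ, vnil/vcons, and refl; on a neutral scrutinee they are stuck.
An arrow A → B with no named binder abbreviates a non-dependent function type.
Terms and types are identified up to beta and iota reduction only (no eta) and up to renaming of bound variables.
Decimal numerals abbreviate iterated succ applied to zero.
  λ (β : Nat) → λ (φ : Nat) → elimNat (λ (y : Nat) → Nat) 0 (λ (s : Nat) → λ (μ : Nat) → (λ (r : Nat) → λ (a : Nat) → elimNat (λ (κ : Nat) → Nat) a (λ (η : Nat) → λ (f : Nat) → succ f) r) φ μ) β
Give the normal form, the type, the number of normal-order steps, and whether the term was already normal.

reduced normal form:
  λ (β : Nat) → λ (φ : Nat) → elimNat (λ (y : Nat) → Nat) 0 (λ (s : Nat) → λ (μ : Nat) → elimNat (λ (r : Nat) → Nat) μ (λ (a : Nat) → λ (κ : Nat) → succ κ) φ) β
inferred type:
  Nat → Nat → Nat
steps to reach normal form (normal order): 2
already normal: no
first redex: a beta-redex


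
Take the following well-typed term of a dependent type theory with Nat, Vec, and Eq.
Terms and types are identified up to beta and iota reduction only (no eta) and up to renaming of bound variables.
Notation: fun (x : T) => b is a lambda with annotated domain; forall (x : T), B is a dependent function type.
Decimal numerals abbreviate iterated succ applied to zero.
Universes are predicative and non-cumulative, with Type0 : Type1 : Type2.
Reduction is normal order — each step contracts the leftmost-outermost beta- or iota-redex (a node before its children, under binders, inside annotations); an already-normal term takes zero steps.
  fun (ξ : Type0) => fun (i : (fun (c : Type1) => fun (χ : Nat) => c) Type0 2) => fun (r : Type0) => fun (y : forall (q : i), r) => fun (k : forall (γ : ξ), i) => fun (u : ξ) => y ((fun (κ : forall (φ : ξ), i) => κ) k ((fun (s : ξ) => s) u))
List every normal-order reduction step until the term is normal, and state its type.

normal-order reduction sequence:
  fun (ξ : Type0) => fun (i : (fun (c : Type1) => fun (χ : Nat) => c) Type0 2) => fun (r : Type0) => fun (y : forall (q : i), r) => fun (k : forall (γ : ξ), i) => fun (u : ξ) => y ((fun (κ : forall (φ : ξ), i) => κ) k ((fun (s : ξ) => s) u))
  ~> fun (ξ : Type0) => fun (i : (fun (c : Nat) => Type0) 2) => fun (χ : Type0) => fun (r : forall (y : i), χ) => fun (q : forall (k : ξ), i) => fun (γ : ξ) => r ((fun (u : forall (κ : ξ), i) => u) q ((fun (φ : ξ) => φ) γ))
  ~> fun (ξ : Type0) => fun (i : Type0) => fun (c : Type0) => fun (χ : forall (r : i), c) => fun (y : forall (q : ξ), i) => fun (k : ξ) => χ ((fun (γ : forall (u : ξ), i) => γ) y ((fun (κ : ξ) => κ) k))
  ~> fun (ξ : Type0) => fun (i : Type0) => fun (c : Type0) => fun (χ : forall (r : i), c) => fun (y : forall (q : ξ), i) => fun (k : ξ) => χ (y ((fun (γ : ξ) => γ) k))
  ~> fun (ξ : Type0) => fun (i : Type0) => fun (c : Type0) => fun (χ : forall (r : i), c) => fun (y : forall (q : ξ), i) => fun (k : ξ) => χ (y k)
inferred type:
  forall (ξ : Type0), forall (i : Type0), forall (c : Type0), forall (χ : forall (r : i), c), forall (y : forall (q : ξ), i), forall (k : ξ), c


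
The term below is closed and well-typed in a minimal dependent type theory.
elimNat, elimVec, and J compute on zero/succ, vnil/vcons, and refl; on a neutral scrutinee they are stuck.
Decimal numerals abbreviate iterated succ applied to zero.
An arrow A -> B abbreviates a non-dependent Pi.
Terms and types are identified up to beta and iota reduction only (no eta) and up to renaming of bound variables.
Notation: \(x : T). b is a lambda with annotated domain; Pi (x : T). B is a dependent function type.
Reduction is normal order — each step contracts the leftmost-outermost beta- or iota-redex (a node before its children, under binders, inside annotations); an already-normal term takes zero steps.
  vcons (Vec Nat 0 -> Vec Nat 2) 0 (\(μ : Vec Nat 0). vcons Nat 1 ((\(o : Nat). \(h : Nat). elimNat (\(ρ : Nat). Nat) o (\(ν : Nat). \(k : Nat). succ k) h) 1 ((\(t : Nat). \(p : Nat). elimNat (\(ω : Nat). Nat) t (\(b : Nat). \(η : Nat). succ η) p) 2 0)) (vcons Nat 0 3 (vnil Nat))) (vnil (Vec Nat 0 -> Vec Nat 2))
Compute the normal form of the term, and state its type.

resulting normal form:
  vcons (Vec Nat 0 -> Vec Nat 2) 0 (\(μ : Vec Nat 0). vcons Nat 1 3 (vcons Nat 0 3 (vnil Nat))) (vnil (Vec Nat 0 -> Vec Nat 2))
inferred type:
  Vec (Vec Nat 0 -> Vec Nat 2) 1
observation: the leftmost-outermost redex is a beta-redex, and normalization takes 12 steps.


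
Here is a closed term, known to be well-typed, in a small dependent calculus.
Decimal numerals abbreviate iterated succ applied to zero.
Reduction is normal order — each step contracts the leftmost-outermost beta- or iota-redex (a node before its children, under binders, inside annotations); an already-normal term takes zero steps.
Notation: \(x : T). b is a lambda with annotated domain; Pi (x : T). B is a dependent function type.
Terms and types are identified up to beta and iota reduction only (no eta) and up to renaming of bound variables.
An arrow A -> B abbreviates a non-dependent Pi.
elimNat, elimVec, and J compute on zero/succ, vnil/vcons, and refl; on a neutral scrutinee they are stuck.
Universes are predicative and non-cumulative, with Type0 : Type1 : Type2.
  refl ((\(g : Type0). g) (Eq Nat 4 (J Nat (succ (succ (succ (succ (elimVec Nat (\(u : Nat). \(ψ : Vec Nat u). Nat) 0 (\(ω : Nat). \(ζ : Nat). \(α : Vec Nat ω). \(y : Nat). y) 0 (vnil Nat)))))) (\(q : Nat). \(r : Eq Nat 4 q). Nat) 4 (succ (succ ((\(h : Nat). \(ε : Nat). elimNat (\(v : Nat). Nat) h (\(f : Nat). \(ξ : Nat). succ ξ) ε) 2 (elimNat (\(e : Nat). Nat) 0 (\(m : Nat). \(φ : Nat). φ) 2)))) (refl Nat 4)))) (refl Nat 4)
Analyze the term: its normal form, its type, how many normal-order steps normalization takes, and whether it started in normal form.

normal form:
  refl (Eq Nat 4 4) (refl Nat 4)
the term's type:
  Eq (Eq Nat 4 4) (refl Nat 4) (refl Nat 4)
normal-order step count: 2
term was already normal: no
first redex: a beta-redex


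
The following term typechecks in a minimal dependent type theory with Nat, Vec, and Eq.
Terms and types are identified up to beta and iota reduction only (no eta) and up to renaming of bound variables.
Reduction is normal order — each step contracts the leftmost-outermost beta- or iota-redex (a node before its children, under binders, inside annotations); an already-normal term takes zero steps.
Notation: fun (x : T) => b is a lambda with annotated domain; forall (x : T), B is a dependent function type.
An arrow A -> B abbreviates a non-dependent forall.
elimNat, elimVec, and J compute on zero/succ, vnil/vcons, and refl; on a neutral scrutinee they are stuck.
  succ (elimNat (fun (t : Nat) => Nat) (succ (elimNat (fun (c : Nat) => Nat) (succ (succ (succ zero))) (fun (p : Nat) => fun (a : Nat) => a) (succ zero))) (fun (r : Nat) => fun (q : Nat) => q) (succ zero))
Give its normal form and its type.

reduced normal form:
  succ (succ (succ (succ (succ zero))))
the term's type:
  Nat
observation: the term reaches its normal form after 8 normal-order steps.


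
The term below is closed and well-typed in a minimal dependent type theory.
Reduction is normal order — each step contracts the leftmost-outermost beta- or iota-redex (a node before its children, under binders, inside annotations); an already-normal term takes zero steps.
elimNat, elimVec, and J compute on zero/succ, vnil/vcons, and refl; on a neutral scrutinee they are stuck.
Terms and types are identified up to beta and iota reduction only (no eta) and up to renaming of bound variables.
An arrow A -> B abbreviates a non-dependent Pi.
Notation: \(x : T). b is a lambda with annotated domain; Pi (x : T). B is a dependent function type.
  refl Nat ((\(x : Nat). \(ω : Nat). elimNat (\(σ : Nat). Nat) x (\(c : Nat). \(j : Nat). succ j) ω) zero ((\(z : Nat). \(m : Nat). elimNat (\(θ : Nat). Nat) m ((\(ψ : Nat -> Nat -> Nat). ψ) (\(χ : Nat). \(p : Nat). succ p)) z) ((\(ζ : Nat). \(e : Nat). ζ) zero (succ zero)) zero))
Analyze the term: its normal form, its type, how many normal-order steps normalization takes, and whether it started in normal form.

resulting normal form:
  refl Nat zero
the term's type:
  Eq Nat zero zero
steps to reach normal form (normal order): 9
term was already normal: no
first redex: a beta-redex
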